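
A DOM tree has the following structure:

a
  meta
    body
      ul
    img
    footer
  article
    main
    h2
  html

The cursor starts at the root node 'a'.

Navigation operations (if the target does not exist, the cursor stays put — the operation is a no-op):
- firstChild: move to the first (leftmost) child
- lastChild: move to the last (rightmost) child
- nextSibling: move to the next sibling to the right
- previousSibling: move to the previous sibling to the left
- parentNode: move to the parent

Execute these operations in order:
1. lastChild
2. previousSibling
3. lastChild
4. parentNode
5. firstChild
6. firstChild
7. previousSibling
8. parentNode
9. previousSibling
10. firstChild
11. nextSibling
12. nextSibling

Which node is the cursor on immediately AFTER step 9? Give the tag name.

After 1 (lastChild): html
After 2 (previousSibling): article
After 3 (lastChild): h2
After 4 (parentNode): article
After 5 (firstChild): main
After 6 (firstChild): main (no-op, stayed)
After 7 (previousSibling): main (no-op, stayed)
After 8 (parentNode): article
After 9 (previousSibling): meta

Answer: meta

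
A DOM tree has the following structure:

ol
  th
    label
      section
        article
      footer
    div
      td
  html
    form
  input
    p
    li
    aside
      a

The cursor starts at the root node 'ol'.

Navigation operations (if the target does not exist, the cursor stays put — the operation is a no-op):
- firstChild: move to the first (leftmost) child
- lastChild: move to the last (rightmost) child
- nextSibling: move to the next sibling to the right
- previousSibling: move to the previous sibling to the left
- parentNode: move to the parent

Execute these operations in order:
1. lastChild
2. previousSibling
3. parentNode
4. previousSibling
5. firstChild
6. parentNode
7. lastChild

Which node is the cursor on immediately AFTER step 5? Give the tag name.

Answer: th

Derivation:
After 1 (lastChild): input
After 2 (previousSibling): html
After 3 (parentNode): ol
After 4 (previousSibling): ol (no-op, stayed)
After 5 (firstChild): th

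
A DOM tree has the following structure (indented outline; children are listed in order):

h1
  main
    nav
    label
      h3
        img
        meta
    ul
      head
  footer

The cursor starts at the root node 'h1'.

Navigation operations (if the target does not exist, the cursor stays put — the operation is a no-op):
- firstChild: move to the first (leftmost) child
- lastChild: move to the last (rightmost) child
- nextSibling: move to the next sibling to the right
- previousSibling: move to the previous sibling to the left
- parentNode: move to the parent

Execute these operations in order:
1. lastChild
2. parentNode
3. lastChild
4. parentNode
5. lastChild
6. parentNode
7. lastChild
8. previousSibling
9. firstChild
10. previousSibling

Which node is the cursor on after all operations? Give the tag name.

Answer: nav

Derivation:
After 1 (lastChild): footer
After 2 (parentNode): h1
After 3 (lastChild): footer
After 4 (parentNode): h1
After 5 (lastChild): footer
After 6 (parentNode): h1
After 7 (lastChild): footer
After 8 (previousSibling): main
After 9 (firstChild): nav
After 10 (previousSibling): nav (no-op, stayed)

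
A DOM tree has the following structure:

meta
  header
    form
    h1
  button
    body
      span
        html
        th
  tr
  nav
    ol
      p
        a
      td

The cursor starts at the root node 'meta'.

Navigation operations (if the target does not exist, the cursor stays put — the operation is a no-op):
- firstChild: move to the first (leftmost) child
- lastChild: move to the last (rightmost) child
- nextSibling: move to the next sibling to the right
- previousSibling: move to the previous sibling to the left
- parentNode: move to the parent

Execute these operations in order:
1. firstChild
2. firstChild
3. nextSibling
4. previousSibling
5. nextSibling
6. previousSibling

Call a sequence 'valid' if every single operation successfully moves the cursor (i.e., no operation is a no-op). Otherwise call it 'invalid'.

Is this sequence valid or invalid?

After 1 (firstChild): header
After 2 (firstChild): form
After 3 (nextSibling): h1
After 4 (previousSibling): form
After 5 (nextSibling): h1
After 6 (previousSibling): form

Answer: valid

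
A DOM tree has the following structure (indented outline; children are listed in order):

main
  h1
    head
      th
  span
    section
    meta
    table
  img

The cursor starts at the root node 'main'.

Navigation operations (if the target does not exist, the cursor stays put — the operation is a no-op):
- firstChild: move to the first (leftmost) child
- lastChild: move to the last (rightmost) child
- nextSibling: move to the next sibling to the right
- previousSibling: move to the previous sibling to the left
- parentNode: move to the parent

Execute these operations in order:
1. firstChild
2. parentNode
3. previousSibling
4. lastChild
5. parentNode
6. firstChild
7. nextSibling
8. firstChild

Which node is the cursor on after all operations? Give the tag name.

After 1 (firstChild): h1
After 2 (parentNode): main
After 3 (previousSibling): main (no-op, stayed)
After 4 (lastChild): img
After 5 (parentNode): main
After 6 (firstChild): h1
After 7 (nextSibling): span
After 8 (firstChild): section

Answer: section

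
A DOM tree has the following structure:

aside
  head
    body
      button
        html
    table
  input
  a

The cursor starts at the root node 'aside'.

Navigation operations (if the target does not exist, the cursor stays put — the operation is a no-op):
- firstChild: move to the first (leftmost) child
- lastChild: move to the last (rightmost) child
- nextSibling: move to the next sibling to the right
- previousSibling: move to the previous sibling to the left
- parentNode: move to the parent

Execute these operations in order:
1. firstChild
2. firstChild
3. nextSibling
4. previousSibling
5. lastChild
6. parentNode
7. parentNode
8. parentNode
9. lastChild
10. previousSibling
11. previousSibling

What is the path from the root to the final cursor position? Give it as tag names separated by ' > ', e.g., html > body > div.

Answer: aside > head

Derivation:
After 1 (firstChild): head
After 2 (firstChild): body
After 3 (nextSibling): table
After 4 (previousSibling): body
After 5 (lastChild): button
After 6 (parentNode): body
After 7 (parentNode): head
After 8 (parentNode): aside
After 9 (lastChild): a
After 10 (previousSibling): input
After 11 (previousSibling): head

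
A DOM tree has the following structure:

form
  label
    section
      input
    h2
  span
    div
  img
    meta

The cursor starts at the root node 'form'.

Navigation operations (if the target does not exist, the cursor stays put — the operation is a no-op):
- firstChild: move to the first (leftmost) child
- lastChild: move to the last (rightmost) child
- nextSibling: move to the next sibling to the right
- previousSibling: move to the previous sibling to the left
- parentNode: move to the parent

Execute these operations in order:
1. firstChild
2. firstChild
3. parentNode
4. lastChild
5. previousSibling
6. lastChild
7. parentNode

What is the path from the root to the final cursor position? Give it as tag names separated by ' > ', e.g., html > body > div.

After 1 (firstChild): label
After 2 (firstChild): section
After 3 (parentNode): label
After 4 (lastChild): h2
After 5 (previousSibling): section
After 6 (lastChild): input
After 7 (parentNode): section

Answer: form > label > section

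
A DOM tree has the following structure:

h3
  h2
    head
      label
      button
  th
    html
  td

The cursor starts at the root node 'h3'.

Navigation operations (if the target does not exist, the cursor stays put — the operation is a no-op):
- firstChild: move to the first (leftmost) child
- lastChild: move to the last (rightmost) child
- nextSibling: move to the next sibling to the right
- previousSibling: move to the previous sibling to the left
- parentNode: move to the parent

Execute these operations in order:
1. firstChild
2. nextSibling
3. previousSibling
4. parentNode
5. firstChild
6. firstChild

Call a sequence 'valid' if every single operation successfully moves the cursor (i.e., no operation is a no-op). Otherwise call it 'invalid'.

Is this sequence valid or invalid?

After 1 (firstChild): h2
After 2 (nextSibling): th
After 3 (previousSibling): h2
After 4 (parentNode): h3
After 5 (firstChild): h2
After 6 (firstChild): head

Answer: valid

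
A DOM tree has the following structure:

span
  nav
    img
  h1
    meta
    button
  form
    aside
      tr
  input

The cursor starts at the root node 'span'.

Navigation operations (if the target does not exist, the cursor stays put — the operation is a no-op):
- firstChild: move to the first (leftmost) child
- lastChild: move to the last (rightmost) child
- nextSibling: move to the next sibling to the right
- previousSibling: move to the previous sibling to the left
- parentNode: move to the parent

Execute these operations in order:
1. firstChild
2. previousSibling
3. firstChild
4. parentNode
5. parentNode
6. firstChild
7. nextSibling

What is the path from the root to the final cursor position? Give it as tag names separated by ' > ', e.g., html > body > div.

After 1 (firstChild): nav
After 2 (previousSibling): nav (no-op, stayed)
After 3 (firstChild): img
After 4 (parentNode): nav
After 5 (parentNode): span
After 6 (firstChild): nav
After 7 (nextSibling): h1

Answer: span > h1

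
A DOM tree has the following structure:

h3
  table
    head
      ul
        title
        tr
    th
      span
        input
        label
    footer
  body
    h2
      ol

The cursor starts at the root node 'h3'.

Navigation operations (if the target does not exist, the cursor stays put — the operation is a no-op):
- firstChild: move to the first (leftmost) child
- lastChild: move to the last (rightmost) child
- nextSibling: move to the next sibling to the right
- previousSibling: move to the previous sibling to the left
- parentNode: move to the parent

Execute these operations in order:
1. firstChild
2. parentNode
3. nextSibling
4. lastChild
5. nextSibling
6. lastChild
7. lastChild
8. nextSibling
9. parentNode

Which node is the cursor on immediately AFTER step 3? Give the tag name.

After 1 (firstChild): table
After 2 (parentNode): h3
After 3 (nextSibling): h3 (no-op, stayed)

Answer: h3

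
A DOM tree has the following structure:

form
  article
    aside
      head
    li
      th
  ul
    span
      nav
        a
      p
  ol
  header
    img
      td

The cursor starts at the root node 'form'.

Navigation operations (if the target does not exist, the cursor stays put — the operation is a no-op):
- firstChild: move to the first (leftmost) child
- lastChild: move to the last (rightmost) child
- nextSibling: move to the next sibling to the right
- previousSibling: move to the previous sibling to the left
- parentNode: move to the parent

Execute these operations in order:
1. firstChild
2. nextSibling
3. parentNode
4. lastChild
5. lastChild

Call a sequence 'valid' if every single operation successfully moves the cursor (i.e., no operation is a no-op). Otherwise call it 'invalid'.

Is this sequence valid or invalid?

Answer: valid

Derivation:
After 1 (firstChild): article
After 2 (nextSibling): ul
After 3 (parentNode): form
After 4 (lastChild): header
After 5 (lastChild): img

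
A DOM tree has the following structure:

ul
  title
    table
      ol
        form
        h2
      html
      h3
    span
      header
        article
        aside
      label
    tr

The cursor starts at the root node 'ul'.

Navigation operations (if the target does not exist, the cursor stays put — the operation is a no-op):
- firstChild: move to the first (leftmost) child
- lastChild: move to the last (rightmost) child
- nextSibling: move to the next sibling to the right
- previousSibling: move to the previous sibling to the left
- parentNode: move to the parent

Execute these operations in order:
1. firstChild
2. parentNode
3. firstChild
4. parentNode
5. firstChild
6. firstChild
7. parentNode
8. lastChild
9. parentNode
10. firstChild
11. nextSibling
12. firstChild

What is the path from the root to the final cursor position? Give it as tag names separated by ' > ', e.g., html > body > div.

Answer: ul > title > span > header

Derivation:
After 1 (firstChild): title
After 2 (parentNode): ul
After 3 (firstChild): title
After 4 (parentNode): ul
After 5 (firstChild): title
After 6 (firstChild): table
After 7 (parentNode): title
After 8 (lastChild): tr
After 9 (parentNode): title
After 10 (firstChild): table
After 11 (nextSibling): span
After 12 (firstChild): header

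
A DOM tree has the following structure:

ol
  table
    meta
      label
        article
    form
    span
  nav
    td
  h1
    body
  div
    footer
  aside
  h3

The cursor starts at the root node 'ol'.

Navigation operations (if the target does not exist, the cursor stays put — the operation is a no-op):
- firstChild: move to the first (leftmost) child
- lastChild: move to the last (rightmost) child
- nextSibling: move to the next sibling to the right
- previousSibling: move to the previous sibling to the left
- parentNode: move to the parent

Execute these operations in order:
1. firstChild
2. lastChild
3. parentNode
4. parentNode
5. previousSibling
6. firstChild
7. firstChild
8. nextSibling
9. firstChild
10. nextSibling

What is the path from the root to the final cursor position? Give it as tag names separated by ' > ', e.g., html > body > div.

After 1 (firstChild): table
After 2 (lastChild): span
After 3 (parentNode): table
After 4 (parentNode): ol
After 5 (previousSibling): ol (no-op, stayed)
After 6 (firstChild): table
After 7 (firstChild): meta
After 8 (nextSibling): form
After 9 (firstChild): form (no-op, stayed)
After 10 (nextSibling): span

Answer: ol > table > span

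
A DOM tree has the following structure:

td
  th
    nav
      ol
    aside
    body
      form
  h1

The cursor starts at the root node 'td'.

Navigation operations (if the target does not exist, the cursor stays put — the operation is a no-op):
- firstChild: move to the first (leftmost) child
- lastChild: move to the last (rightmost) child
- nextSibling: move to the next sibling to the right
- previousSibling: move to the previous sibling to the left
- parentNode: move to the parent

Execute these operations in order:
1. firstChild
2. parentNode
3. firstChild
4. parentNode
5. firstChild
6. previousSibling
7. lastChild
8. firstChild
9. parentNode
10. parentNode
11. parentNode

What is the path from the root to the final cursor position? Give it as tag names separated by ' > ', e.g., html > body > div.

After 1 (firstChild): th
After 2 (parentNode): td
After 3 (firstChild): th
After 4 (parentNode): td
After 5 (firstChild): th
After 6 (previousSibling): th (no-op, stayed)
After 7 (lastChild): body
After 8 (firstChild): form
After 9 (parentNode): body
After 10 (parentNode): th
After 11 (parentNode): td

Answer: td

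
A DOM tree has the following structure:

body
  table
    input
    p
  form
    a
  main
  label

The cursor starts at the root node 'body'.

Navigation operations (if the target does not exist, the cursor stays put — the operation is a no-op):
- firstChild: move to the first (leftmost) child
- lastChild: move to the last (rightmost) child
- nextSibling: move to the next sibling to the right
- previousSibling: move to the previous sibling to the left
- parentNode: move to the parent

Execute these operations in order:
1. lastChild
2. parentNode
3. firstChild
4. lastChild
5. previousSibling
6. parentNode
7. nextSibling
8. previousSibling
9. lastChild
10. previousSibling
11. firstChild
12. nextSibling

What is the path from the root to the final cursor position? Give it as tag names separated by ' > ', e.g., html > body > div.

Answer: body > table > p

Derivation:
After 1 (lastChild): label
After 2 (parentNode): body
After 3 (firstChild): table
After 4 (lastChild): p
After 5 (previousSibling): input
After 6 (parentNode): table
After 7 (nextSibling): form
After 8 (previousSibling): table
After 9 (lastChild): p
After 10 (previousSibling): input
After 11 (firstChild): input (no-op, stayed)
After 12 (nextSibling): p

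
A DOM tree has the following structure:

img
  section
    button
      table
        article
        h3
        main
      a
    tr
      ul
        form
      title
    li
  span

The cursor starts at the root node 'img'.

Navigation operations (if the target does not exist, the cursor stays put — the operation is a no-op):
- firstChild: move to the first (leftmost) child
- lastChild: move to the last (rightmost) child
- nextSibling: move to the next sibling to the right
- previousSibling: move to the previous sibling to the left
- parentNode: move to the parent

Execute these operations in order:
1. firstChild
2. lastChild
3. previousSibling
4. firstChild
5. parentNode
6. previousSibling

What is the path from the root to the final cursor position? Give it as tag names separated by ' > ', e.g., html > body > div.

Answer: img > section > button

Derivation:
After 1 (firstChild): section
After 2 (lastChild): li
After 3 (previousSibling): tr
After 4 (firstChild): ul
After 5 (parentNode): tr
After 6 (previousSibling): button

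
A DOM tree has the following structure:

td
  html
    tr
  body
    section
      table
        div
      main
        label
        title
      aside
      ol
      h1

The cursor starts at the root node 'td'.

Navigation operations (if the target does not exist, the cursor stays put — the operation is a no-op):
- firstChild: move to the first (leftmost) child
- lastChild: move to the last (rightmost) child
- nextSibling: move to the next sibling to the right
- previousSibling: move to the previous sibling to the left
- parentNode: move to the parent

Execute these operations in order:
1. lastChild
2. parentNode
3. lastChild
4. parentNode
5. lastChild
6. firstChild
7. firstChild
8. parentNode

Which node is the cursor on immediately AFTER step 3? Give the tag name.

After 1 (lastChild): body
After 2 (parentNode): td
After 3 (lastChild): body

Answer: body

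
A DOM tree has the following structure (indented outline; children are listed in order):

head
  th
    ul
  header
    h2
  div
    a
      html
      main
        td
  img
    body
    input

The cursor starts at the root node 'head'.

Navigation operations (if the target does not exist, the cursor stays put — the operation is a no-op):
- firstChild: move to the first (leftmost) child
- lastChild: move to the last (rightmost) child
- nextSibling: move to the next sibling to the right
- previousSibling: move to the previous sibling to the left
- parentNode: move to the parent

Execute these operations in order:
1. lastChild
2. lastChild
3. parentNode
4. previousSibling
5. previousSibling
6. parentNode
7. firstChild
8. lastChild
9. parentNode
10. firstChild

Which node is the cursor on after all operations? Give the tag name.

After 1 (lastChild): img
After 2 (lastChild): input
After 3 (parentNode): img
After 4 (previousSibling): div
After 5 (previousSibling): header
After 6 (parentNode): head
After 7 (firstChild): th
After 8 (lastChild): ul
After 9 (parentNode): th
After 10 (firstChild): ul

Answer: ul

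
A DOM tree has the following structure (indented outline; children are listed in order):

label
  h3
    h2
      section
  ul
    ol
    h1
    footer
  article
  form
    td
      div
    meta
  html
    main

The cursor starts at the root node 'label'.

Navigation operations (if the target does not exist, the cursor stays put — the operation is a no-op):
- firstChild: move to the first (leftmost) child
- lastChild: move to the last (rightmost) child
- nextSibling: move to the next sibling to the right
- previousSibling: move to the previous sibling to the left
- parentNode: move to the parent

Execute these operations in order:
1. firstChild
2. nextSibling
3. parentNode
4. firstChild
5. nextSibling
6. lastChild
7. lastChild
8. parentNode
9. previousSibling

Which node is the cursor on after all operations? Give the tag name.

Answer: h3

Derivation:
After 1 (firstChild): h3
After 2 (nextSibling): ul
After 3 (parentNode): label
After 4 (firstChild): h3
After 5 (nextSibling): ul
After 6 (lastChild): footer
After 7 (lastChild): footer (no-op, stayed)
After 8 (parentNode): ul
After 9 (previousSibling): h3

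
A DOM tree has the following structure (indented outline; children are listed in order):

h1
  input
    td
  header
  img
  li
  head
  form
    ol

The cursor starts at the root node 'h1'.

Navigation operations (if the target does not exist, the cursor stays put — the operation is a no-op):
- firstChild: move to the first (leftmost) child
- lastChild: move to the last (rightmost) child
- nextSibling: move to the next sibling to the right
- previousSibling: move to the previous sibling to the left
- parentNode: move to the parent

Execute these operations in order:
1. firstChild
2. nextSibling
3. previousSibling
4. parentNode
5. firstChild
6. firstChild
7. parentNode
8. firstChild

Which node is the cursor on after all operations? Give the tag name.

After 1 (firstChild): input
After 2 (nextSibling): header
After 3 (previousSibling): input
After 4 (parentNode): h1
After 5 (firstChild): input
After 6 (firstChild): td
After 7 (parentNode): input
After 8 (firstChild): td

Answer: td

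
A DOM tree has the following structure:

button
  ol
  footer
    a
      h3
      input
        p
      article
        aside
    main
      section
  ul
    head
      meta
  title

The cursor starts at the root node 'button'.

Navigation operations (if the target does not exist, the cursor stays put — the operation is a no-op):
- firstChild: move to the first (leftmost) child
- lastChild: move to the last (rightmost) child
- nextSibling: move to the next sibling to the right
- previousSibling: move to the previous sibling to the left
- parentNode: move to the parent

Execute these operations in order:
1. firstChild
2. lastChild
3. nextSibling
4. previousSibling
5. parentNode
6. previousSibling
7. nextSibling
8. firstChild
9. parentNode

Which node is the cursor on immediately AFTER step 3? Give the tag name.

After 1 (firstChild): ol
After 2 (lastChild): ol (no-op, stayed)
After 3 (nextSibling): footer

Answer: footer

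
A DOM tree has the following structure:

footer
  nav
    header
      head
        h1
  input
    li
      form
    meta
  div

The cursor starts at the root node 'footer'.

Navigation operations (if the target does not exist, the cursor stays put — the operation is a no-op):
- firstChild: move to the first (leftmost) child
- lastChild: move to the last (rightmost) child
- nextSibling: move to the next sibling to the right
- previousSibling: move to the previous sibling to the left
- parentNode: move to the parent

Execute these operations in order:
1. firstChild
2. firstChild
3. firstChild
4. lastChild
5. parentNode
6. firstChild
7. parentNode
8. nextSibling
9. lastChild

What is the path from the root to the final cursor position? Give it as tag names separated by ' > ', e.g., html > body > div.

Answer: footer > nav > header > head > h1

Derivation:
After 1 (firstChild): nav
After 2 (firstChild): header
After 3 (firstChild): head
After 4 (lastChild): h1
After 5 (parentNode): head
After 6 (firstChild): h1
After 7 (parentNode): head
After 8 (nextSibling): head (no-op, stayed)
After 9 (lastChild): h1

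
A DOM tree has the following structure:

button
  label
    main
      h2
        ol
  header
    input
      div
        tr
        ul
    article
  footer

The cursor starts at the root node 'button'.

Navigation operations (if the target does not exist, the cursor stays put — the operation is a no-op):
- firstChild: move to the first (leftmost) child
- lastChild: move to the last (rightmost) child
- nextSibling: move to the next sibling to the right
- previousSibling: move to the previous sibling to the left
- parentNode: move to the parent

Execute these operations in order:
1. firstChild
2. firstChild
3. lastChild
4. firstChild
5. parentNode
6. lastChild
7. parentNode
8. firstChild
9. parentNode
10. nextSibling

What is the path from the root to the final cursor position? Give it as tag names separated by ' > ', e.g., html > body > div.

After 1 (firstChild): label
After 2 (firstChild): main
After 3 (lastChild): h2
After 4 (firstChild): ol
After 5 (parentNode): h2
After 6 (lastChild): ol
After 7 (parentNode): h2
After 8 (firstChild): ol
After 9 (parentNode): h2
After 10 (nextSibling): h2 (no-op, stayed)

Answer: button > label > main > h2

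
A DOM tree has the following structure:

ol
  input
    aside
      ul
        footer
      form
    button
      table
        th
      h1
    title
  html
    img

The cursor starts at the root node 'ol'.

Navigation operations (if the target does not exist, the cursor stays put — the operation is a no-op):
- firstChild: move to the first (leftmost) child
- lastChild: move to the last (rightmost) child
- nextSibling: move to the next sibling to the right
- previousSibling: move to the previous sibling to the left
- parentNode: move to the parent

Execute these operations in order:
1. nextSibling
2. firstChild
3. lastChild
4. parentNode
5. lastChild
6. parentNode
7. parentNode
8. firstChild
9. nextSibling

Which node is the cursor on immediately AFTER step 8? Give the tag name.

Answer: input

Derivation:
After 1 (nextSibling): ol (no-op, stayed)
After 2 (firstChild): input
After 3 (lastChild): title
After 4 (parentNode): input
After 5 (lastChild): title
After 6 (parentNode): input
After 7 (parentNode): ol
After 8 (firstChild): input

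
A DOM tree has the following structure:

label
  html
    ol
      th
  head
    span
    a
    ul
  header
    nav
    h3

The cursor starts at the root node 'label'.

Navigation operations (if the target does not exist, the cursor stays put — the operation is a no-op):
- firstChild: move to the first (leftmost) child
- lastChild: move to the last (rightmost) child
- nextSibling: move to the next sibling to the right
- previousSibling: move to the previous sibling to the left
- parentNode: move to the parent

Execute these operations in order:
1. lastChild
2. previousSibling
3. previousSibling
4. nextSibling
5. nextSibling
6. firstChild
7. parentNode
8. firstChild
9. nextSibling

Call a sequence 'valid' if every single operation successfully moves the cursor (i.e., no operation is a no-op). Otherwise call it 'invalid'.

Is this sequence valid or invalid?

After 1 (lastChild): header
After 2 (previousSibling): head
After 3 (previousSibling): html
After 4 (nextSibling): head
After 5 (nextSibling): header
After 6 (firstChild): nav
After 7 (parentNode): header
After 8 (firstChild): nav
After 9 (nextSibling): h3

Answer: valid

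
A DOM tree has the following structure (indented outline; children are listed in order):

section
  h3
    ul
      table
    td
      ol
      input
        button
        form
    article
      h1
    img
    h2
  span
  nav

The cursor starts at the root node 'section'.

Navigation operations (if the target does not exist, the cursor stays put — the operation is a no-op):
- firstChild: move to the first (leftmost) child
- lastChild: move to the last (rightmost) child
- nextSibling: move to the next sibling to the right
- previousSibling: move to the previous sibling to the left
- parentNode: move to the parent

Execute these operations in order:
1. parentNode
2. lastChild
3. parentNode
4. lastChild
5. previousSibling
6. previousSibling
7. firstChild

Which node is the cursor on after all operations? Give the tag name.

After 1 (parentNode): section (no-op, stayed)
After 2 (lastChild): nav
After 3 (parentNode): section
After 4 (lastChild): nav
After 5 (previousSibling): span
After 6 (previousSibling): h3
After 7 (firstChild): ul

Answer: ul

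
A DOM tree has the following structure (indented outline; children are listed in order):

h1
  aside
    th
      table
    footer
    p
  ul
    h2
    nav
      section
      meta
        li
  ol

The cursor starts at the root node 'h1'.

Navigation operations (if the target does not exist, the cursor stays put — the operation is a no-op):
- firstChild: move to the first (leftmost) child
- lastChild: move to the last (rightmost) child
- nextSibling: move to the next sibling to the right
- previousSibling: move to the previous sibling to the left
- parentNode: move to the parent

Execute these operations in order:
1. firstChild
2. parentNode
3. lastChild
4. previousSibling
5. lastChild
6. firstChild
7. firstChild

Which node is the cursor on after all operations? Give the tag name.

Answer: section

Derivation:
After 1 (firstChild): aside
After 2 (parentNode): h1
After 3 (lastChild): ol
After 4 (previousSibling): ul
After 5 (lastChild): nav
After 6 (firstChild): section
After 7 (firstChild): section (no-op, stayed)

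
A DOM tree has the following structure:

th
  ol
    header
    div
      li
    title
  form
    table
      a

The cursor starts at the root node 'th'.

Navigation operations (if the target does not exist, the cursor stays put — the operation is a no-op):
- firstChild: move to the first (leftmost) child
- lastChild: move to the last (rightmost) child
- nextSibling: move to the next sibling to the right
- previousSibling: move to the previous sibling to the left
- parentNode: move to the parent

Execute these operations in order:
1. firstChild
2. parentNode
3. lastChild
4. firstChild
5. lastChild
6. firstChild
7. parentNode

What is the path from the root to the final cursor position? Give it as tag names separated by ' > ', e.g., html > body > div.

Answer: th > form > table

Derivation:
After 1 (firstChild): ol
After 2 (parentNode): th
After 3 (lastChild): form
After 4 (firstChild): table
After 5 (lastChild): a
After 6 (firstChild): a (no-op, stayed)
After 7 (parentNode): table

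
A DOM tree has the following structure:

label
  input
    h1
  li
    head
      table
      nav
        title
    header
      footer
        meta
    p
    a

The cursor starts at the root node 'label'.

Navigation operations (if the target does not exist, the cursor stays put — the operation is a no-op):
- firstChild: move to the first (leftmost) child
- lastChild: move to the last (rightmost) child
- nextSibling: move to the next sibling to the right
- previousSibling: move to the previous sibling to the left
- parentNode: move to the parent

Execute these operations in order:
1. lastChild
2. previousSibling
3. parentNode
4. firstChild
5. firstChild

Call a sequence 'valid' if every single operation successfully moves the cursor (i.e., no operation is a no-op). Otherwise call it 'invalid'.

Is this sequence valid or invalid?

After 1 (lastChild): li
After 2 (previousSibling): input
After 3 (parentNode): label
After 4 (firstChild): input
After 5 (firstChild): h1

Answer: valid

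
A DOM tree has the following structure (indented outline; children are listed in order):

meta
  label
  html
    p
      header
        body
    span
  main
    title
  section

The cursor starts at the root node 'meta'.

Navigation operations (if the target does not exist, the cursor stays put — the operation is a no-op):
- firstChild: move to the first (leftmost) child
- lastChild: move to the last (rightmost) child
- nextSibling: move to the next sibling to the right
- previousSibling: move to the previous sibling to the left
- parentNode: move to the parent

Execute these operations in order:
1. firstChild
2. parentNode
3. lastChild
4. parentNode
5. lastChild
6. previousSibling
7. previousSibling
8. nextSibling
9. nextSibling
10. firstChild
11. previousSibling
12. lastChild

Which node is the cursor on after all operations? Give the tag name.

After 1 (firstChild): label
After 2 (parentNode): meta
After 3 (lastChild): section
After 4 (parentNode): meta
After 5 (lastChild): section
After 6 (previousSibling): main
After 7 (previousSibling): html
After 8 (nextSibling): main
After 9 (nextSibling): section
After 10 (firstChild): section (no-op, stayed)
After 11 (previousSibling): main
After 12 (lastChild): title

Answer: title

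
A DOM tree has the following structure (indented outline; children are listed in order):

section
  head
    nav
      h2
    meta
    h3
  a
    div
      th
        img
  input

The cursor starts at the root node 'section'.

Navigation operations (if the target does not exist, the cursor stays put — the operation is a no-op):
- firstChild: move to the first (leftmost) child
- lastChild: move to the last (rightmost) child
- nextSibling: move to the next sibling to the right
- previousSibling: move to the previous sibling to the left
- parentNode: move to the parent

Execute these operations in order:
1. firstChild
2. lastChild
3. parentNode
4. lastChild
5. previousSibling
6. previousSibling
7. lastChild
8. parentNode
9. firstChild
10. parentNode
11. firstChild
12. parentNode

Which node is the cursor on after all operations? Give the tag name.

Answer: nav

Derivation:
After 1 (firstChild): head
After 2 (lastChild): h3
After 3 (parentNode): head
After 4 (lastChild): h3
After 5 (previousSibling): meta
After 6 (previousSibling): nav
After 7 (lastChild): h2
After 8 (parentNode): nav
After 9 (firstChild): h2
After 10 (parentNode): nav
After 11 (firstChild): h2
After 12 (parentNode): nav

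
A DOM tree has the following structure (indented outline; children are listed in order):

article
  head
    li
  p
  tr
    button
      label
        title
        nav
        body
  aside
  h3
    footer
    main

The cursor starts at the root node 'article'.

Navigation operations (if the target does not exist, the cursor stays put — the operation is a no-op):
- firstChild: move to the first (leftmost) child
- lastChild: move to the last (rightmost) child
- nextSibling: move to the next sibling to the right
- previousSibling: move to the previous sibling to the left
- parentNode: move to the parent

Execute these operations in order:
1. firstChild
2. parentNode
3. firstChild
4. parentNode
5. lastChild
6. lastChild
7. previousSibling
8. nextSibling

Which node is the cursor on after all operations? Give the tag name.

After 1 (firstChild): head
After 2 (parentNode): article
After 3 (firstChild): head
After 4 (parentNode): article
After 5 (lastChild): h3
After 6 (lastChild): main
After 7 (previousSibling): footer
After 8 (nextSibling): main

Answer: main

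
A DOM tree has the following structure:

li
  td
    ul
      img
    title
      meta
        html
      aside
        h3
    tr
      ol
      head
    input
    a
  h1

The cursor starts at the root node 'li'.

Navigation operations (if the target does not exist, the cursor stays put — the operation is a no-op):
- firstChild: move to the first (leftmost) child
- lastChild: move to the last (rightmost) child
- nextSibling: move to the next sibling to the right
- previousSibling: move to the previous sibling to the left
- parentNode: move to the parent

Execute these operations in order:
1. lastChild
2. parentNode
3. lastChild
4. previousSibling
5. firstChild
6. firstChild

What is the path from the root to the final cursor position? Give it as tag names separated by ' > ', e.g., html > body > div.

After 1 (lastChild): h1
After 2 (parentNode): li
After 3 (lastChild): h1
After 4 (previousSibling): td
After 5 (firstChild): ul
After 6 (firstChild): img

Answer: li > td > ul > img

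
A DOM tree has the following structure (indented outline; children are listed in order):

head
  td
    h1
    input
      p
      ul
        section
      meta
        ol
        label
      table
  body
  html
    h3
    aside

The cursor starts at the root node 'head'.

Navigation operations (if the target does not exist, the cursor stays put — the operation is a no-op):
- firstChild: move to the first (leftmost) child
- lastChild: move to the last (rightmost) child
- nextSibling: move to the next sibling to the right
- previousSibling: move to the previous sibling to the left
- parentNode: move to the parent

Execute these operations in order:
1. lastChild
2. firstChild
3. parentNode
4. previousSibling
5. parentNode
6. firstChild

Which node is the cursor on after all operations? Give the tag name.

After 1 (lastChild): html
After 2 (firstChild): h3
After 3 (parentNode): html
After 4 (previousSibling): body
After 5 (parentNode): head
After 6 (firstChild): td

Answer: td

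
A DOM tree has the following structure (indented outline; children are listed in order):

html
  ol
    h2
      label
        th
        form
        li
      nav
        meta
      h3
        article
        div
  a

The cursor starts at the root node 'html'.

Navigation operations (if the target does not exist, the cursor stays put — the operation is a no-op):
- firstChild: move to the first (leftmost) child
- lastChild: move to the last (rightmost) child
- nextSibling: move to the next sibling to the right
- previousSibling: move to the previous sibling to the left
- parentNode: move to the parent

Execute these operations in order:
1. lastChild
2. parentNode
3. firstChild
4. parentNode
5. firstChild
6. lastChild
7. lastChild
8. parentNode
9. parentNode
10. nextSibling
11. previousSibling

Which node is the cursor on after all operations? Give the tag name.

Answer: ol

Derivation:
After 1 (lastChild): a
After 2 (parentNode): html
After 3 (firstChild): ol
After 4 (parentNode): html
After 5 (firstChild): ol
After 6 (lastChild): h2
After 7 (lastChild): h3
After 8 (parentNode): h2
After 9 (parentNode): ol
After 10 (nextSibling): a
After 11 (previousSibling): ol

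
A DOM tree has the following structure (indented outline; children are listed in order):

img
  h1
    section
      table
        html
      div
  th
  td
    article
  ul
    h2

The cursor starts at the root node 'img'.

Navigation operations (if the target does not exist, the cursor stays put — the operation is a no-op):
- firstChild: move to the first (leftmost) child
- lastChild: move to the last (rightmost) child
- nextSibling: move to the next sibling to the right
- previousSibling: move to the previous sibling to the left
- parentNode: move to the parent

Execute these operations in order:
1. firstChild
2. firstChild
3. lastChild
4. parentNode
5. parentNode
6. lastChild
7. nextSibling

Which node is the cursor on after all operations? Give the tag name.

After 1 (firstChild): h1
After 2 (firstChild): section
After 3 (lastChild): div
After 4 (parentNode): section
After 5 (parentNode): h1
After 6 (lastChild): section
After 7 (nextSibling): section (no-op, stayed)

Answer: section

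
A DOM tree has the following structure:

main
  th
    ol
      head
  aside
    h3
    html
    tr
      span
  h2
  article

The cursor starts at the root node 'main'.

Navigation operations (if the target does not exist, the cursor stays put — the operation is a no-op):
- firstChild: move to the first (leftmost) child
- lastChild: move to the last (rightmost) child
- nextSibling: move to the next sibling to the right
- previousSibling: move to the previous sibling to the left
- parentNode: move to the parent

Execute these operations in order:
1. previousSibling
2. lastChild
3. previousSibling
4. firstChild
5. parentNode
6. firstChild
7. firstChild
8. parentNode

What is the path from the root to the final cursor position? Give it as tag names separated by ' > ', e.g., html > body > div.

After 1 (previousSibling): main (no-op, stayed)
After 2 (lastChild): article
After 3 (previousSibling): h2
After 4 (firstChild): h2 (no-op, stayed)
After 5 (parentNode): main
After 6 (firstChild): th
After 7 (firstChild): ol
After 8 (parentNode): th

Answer: main > th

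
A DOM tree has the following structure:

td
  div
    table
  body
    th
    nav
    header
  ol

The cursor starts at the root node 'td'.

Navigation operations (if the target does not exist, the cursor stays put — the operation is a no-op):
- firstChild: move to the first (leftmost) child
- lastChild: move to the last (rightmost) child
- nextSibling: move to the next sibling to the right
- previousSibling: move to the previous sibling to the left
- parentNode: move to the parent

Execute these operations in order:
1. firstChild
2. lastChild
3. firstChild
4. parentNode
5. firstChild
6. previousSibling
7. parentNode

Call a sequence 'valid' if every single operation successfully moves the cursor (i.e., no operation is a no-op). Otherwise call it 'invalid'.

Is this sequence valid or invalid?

Answer: invalid

Derivation:
After 1 (firstChild): div
After 2 (lastChild): table
After 3 (firstChild): table (no-op, stayed)
After 4 (parentNode): div
After 5 (firstChild): table
After 6 (previousSibling): table (no-op, stayed)
After 7 (parentNode): div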